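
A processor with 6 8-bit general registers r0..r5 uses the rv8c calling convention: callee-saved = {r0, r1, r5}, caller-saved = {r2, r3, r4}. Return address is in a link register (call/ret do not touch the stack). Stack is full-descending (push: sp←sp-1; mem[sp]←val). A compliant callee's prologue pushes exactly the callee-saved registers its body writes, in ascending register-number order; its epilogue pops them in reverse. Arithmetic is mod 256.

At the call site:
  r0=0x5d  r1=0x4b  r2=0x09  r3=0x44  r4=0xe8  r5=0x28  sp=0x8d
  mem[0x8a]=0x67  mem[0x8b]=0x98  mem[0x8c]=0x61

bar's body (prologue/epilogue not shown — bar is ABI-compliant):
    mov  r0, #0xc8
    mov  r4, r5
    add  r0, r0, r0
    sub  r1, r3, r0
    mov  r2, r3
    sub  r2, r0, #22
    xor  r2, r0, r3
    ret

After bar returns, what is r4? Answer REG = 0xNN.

prologue: push r0 → mem[0x8c]=0x5d, sp=0x8c
prologue: push r1 → mem[0x8b]=0x4b, sp=0x8b
body[0] mov  r0, #0xc8 → r0=0xc8
body[1] mov  r4, r5 → r4=0x28
body[2] add  r0, r0, r0 → r0=0x90
body[3] sub  r1, r3, r0 → r1=0xb4
body[4] mov  r2, r3 → r2=0x44
body[5] sub  r2, r0, #22 → r2=0x7a
body[6] xor  r2, r0, r3 → r2=0xd4
epilogue: pop r1=0x4b, sp=0x8c
epilogue: pop r0=0x5d, sp=0x8d
r4 is caller-saved → body value

REG = 0x28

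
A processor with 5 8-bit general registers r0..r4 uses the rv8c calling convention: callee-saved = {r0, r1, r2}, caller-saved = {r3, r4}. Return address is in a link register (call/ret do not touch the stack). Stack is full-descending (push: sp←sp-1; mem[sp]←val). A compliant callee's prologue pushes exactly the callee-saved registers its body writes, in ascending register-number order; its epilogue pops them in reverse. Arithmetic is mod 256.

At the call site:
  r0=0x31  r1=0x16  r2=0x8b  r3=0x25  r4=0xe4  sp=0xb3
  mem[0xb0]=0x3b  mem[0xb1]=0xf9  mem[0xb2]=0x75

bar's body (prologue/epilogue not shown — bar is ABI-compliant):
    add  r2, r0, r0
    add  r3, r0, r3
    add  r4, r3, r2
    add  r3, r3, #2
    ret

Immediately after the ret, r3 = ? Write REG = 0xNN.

REG = 0x58

prologue: push r2 -> mem[0xb2]=0x8b, sp=0xb2
body[0] add  r2, r0, r0 -> r2=0x62
body[1] add  r3, r0, r3 -> r3=0x56
body[2] add  r4, r3, r2 -> r4=0xb8
body[3] add  r3, r3, #2 -> r3=0x58
epilogue: pop r2=0x8b, sp=0xb3
r3 is caller-saved -> body value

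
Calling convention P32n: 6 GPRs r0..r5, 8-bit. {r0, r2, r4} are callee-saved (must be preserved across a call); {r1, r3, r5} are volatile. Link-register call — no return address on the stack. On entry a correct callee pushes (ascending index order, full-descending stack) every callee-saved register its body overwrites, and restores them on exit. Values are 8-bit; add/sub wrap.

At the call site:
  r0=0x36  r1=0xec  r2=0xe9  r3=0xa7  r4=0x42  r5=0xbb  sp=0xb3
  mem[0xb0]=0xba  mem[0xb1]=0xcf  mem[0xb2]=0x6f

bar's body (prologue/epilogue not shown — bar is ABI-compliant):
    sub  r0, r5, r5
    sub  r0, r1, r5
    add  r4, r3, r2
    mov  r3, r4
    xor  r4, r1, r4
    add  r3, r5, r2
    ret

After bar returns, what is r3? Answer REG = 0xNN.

REG = 0xa4

prologue: push r0 → mem[0xb2]=0x36, sp=0xb2
prologue: push r4 → mem[0xb1]=0x42, sp=0xb1
body[0] sub  r0, r5, r5 → r0=0x00
body[1] sub  r0, r1, r5 → r0=0x31
body[2] add  r4, r3, r2 → r4=0x90
body[3] mov  r3, r4 → r3=0x90
body[4] xor  r4, r1, r4 → r4=0x7c
body[5] add  r3, r5, r2 → r3=0xa4
epilogue: pop r4=0x42, sp=0xb2
epilogue: pop r0=0x36, sp=0xb3
r3 is caller-saved → body value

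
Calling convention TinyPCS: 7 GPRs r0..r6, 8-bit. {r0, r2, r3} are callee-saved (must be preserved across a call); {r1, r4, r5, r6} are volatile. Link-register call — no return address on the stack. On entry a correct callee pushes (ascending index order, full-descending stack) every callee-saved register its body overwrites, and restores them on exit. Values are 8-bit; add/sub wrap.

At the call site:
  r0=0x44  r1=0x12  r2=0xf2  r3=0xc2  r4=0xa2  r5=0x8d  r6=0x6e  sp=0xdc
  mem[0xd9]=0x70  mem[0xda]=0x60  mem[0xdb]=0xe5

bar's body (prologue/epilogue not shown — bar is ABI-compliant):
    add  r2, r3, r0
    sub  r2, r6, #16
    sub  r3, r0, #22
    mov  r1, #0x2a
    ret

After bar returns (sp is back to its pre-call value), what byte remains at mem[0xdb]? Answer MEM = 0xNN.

MEM = 0xf2

prologue: push r2 → mem[0xdb]=0xf2, sp=0xdb
prologue: push r3 → mem[0xda]=0xc2, sp=0xda
body[0] add  r2, r3, r0 → r2=0x06
body[1] sub  r2, r6, #16 → r2=0x5e
body[2] sub  r3, r0, #22 → r3=0x2e
body[3] mov  r1, #0x2a → r1=0x2a
epilogue: pop r3=0xc2, sp=0xdb
epilogue: pop r2=0xf2, sp=0xdc
prologue pushed ['r2', 'r3'] at ['0xdb', '0xda']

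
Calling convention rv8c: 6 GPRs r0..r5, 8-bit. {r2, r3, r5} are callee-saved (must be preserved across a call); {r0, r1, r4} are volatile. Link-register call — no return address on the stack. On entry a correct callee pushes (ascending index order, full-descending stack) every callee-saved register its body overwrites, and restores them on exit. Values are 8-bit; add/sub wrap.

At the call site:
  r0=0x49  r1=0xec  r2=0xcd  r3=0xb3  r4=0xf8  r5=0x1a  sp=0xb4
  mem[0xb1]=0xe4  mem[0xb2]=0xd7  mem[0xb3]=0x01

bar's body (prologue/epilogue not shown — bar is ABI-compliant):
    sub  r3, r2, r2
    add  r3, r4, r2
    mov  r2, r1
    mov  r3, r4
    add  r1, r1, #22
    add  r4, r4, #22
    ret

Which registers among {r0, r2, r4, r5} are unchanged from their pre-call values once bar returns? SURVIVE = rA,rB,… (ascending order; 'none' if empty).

SURVIVE = r0,r2,r5

prologue: push r2 -> mem[0xb3]=0xcd, sp=0xb3
prologue: push r3 -> mem[0xb2]=0xb3, sp=0xb2
body[0] sub  r3, r2, r2 -> r3=0x00
body[1] add  r3, r4, r2 -> r3=0xc5
body[2] mov  r2, r1 -> r2=0xec
body[3] mov  r3, r4 -> r3=0xf8
body[4] add  r1, r1, #22 -> r1=0x02
body[5] add  r4, r4, #22 -> r4=0x0e
epilogue: pop r3=0xb3, sp=0xb3
epilogue: pop r2=0xcd, sp=0xb4
r0: caller-saved, written=False
r2: callee-saved, written=True
r4: caller-saved, written=True
r5: callee-saved, written=False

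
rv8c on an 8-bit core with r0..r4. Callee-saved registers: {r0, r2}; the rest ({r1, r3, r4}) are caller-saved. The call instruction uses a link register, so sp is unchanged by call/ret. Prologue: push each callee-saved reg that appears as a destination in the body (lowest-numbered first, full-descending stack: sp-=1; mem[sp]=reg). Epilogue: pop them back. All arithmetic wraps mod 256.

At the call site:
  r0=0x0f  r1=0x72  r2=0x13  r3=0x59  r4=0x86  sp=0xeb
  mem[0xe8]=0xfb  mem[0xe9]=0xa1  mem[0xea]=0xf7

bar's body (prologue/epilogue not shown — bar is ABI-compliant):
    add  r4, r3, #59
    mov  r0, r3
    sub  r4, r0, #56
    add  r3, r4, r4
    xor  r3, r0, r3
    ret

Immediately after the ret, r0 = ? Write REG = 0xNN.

prologue: push r0 -> mem[0xea]=0x0f, sp=0xea
body[0] add  r4, r3, #59 -> r4=0x94
body[1] mov  r0, r3 -> r0=0x59
body[2] sub  r4, r0, #56 -> r4=0x21
body[3] add  r3, r4, r4 -> r3=0x42
body[4] xor  r3, r0, r3 -> r3=0x1b
epilogue: pop r0=0x0f, sp=0xeb
r0 is callee-saved -> restored

REG = 0x0f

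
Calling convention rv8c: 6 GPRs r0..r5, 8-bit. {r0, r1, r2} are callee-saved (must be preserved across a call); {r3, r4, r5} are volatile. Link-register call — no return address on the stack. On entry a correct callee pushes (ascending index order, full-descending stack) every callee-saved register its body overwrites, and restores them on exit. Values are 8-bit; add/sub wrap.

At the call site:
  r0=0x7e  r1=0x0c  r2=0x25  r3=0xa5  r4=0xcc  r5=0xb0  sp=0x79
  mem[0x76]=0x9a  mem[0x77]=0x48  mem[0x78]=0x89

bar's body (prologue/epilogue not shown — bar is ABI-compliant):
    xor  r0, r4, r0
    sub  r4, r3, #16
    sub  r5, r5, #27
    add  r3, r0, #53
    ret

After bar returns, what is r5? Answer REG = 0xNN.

prologue: push r0 -> mem[0x78]=0x7e, sp=0x78
body[0] xor  r0, r4, r0 -> r0=0xb2
body[1] sub  r4, r3, #16 -> r4=0x95
body[2] sub  r5, r5, #27 -> r5=0x95
body[3] add  r3, r0, #53 -> r3=0xe7
epilogue: pop r0=0x7e, sp=0x79
r5 is caller-saved -> body value

REG = 0x95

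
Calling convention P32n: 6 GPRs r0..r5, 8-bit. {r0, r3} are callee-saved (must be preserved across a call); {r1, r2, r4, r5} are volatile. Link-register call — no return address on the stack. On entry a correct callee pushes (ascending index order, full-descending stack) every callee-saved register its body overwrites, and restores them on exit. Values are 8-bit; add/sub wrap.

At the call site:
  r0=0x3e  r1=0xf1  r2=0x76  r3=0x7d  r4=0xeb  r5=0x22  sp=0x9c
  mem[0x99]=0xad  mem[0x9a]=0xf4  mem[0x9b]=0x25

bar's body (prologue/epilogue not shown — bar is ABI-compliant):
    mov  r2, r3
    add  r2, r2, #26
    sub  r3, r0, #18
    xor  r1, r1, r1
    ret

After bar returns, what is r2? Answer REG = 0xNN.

REG = 0x97

prologue: push r3 → mem[0x9b]=0x7d, sp=0x9b
body[0] mov  r2, r3 → r2=0x7d
body[1] add  r2, r2, #26 → r2=0x97
body[2] sub  r3, r0, #18 → r3=0x2c
body[3] xor  r1, r1, r1 → r1=0x00
epilogue: pop r3=0x7d, sp=0x9c
r2 is caller-saved → body value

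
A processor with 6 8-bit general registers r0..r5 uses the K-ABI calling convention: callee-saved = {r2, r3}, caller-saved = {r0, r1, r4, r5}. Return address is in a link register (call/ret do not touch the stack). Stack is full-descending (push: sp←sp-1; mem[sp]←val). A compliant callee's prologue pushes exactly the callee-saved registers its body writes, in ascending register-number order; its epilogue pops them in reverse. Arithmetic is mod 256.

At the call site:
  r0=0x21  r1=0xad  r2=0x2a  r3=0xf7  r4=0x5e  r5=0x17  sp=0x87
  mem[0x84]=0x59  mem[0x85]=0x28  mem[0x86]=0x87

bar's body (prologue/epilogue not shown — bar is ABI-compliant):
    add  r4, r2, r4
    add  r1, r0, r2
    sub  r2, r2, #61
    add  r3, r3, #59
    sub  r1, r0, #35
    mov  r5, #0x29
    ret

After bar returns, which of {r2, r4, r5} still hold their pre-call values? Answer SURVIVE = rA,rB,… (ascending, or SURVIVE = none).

prologue: push r2 -> mem[0x86]=0x2a, sp=0x86
prologue: push r3 -> mem[0x85]=0xf7, sp=0x85
body[0] add  r4, r2, r4 -> r4=0x88
body[1] add  r1, r0, r2 -> r1=0x4b
body[2] sub  r2, r2, #61 -> r2=0xed
body[3] add  r3, r3, #59 -> r3=0x32
body[4] sub  r1, r0, #35 -> r1=0xfe
body[5] mov  r5, #0x29 -> r5=0x29
epilogue: pop r3=0xf7, sp=0x86
epilogue: pop r2=0x2a, sp=0x87
r2: callee-saved, written=True
r4: caller-saved, written=True
r5: caller-saved, written=True

SURVIVE = r2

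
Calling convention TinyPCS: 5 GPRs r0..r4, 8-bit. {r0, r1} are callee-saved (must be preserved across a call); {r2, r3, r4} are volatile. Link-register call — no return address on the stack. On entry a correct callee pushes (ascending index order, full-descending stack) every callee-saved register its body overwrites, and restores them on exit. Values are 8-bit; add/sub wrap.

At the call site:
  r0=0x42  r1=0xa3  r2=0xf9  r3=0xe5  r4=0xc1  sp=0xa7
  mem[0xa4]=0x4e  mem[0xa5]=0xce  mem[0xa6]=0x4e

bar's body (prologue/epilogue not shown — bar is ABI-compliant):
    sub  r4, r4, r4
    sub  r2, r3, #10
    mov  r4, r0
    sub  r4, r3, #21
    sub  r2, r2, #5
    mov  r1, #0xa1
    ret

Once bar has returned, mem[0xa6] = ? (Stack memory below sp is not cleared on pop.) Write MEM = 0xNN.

prologue: push r1 → mem[0xa6]=0xa3, sp=0xa6
body[0] sub  r4, r4, r4 → r4=0x00
body[1] sub  r2, r3, #10 → r2=0xdb
body[2] mov  r4, r0 → r4=0x42
body[3] sub  r4, r3, #21 → r4=0xd0
body[4] sub  r2, r2, #5 → r2=0xd6
body[5] mov  r1, #0xa1 → r1=0xa1
epilogue: pop r1=0xa3, sp=0xa7
prologue pushed ['r1'] at ['0xa6']

MEM = 0xa3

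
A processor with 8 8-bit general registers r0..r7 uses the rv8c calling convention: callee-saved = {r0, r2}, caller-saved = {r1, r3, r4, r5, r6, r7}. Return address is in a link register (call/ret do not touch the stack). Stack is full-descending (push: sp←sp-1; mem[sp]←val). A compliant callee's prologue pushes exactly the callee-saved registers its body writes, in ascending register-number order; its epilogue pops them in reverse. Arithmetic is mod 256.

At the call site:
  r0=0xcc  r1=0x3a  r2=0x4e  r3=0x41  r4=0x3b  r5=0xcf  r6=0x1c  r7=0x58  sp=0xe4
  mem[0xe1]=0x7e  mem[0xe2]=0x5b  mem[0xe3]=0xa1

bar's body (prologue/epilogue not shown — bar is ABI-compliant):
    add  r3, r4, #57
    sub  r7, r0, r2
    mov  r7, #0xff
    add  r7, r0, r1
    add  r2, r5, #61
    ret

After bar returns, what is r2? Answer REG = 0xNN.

REG = 0x4e

prologue: push r2 → mem[0xe3]=0x4e, sp=0xe3
body[0] add  r3, r4, #57 → r3=0x74
body[1] sub  r7, r0, r2 → r7=0x7e
body[2] mov  r7, #0xff → r7=0xff
body[3] add  r7, r0, r1 → r7=0x06
body[4] add  r2, r5, #61 → r2=0x0c
epilogue: pop r2=0x4e, sp=0xe4
r2 is callee-saved → restored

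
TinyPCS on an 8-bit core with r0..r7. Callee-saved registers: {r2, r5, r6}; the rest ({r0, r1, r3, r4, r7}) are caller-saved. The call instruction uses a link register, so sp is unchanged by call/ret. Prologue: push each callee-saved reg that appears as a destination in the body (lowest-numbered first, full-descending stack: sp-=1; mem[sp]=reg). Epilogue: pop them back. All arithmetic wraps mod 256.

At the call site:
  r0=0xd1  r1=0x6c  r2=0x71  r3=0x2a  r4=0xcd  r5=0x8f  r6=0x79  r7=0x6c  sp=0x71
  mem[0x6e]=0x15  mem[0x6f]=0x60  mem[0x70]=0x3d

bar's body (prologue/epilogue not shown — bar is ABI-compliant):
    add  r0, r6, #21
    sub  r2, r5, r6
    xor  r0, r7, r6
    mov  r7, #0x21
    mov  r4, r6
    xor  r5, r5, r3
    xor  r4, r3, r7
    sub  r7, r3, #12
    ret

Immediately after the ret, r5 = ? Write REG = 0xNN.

REG = 0x8f

prologue: push r2 → mem[0x70]=0x71, sp=0x70
prologue: push r5 → mem[0x6f]=0x8f, sp=0x6f
body[0] add  r0, r6, #21 → r0=0x8e
body[1] sub  r2, r5, r6 → r2=0x16
body[2] xor  r0, r7, r6 → r0=0x15
body[3] mov  r7, #0x21 → r7=0x21
body[4] mov  r4, r6 → r4=0x79
body[5] xor  r5, r5, r3 → r5=0xa5
body[6] xor  r4, r3, r7 → r4=0x0b
body[7] sub  r7, r3, #12 → r7=0x1e
epilogue: pop r5=0x8f, sp=0x70
epilogue: pop r2=0x71, sp=0x71
r5 is callee-saved → restored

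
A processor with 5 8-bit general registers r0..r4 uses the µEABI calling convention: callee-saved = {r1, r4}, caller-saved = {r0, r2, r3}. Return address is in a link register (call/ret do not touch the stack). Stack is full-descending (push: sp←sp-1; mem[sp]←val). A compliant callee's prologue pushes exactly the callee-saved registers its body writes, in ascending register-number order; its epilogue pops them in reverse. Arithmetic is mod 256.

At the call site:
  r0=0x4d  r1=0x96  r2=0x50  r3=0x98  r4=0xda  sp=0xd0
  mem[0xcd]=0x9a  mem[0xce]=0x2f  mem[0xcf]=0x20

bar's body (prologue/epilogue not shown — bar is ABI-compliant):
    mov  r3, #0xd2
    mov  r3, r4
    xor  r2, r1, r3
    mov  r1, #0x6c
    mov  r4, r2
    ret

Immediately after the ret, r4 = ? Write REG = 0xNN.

REG = 0xda

prologue: push r1 -> mem[0xcf]=0x96, sp=0xcf
prologue: push r4 -> mem[0xce]=0xda, sp=0xce
body[0] mov  r3, #0xd2 -> r3=0xd2
body[1] mov  r3, r4 -> r3=0xda
body[2] xor  r2, r1, r3 -> r2=0x4c
body[3] mov  r1, #0x6c -> r1=0x6c
body[4] mov  r4, r2 -> r4=0x4c
epilogue: pop r4=0xda, sp=0xcf
epilogue: pop r1=0x96, sp=0xd0
r4 is callee-saved -> restored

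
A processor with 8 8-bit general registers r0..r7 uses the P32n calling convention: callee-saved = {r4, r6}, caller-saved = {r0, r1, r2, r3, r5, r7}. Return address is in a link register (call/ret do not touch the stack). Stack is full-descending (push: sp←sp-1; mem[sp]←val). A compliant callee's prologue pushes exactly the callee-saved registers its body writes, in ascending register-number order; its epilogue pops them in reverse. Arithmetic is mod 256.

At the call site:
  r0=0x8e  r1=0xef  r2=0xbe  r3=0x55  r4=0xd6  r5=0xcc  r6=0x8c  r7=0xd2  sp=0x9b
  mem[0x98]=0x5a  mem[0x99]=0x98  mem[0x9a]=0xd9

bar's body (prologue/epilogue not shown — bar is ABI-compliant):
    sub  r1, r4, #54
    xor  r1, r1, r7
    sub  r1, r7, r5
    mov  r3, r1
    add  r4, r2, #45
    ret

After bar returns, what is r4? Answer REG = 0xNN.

prologue: push r4 → mem[0x9a]=0xd6, sp=0x9a
body[0] sub  r1, r4, #54 → r1=0xa0
body[1] xor  r1, r1, r7 → r1=0x72
body[2] sub  r1, r7, r5 → r1=0x06
body[3] mov  r3, r1 → r3=0x06
body[4] add  r4, r2, #45 → r4=0xeb
epilogue: pop r4=0xd6, sp=0x9b
r4 is callee-saved → restored

REG = 0xd6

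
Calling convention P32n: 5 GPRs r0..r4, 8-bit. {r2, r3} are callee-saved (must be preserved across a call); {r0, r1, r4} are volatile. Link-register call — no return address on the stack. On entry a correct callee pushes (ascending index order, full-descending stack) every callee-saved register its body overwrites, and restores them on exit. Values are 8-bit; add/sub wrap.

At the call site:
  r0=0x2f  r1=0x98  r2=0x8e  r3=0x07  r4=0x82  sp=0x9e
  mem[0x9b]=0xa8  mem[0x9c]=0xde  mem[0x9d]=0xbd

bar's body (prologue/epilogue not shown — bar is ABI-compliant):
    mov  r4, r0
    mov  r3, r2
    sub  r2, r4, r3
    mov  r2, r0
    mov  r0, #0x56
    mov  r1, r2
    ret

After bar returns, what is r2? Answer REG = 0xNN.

prologue: push r2 -> mem[0x9d]=0x8e, sp=0x9d
prologue: push r3 -> mem[0x9c]=0x07, sp=0x9c
body[0] mov  r4, r0 -> r4=0x2f
body[1] mov  r3, r2 -> r3=0x8e
body[2] sub  r2, r4, r3 -> r2=0xa1
body[3] mov  r2, r0 -> r2=0x2f
body[4] mov  r0, #0x56 -> r0=0x56
body[5] mov  r1, r2 -> r1=0x2f
epilogue: pop r3=0x07, sp=0x9d
epilogue: pop r2=0x8e, sp=0x9e
r2 is callee-saved -> restored

REG = 0x8e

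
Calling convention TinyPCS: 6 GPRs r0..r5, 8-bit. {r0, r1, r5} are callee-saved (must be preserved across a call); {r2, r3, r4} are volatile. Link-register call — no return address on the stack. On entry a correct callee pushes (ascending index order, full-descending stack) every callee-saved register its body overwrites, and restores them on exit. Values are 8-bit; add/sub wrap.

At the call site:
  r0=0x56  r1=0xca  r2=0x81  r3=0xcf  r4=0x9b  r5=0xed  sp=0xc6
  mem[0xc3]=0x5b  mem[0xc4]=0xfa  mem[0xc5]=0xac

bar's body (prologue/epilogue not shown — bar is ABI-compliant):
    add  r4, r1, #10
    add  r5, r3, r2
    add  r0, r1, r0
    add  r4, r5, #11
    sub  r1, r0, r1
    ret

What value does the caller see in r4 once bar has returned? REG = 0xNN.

prologue: push r0 → mem[0xc5]=0x56, sp=0xc5
prologue: push r1 → mem[0xc4]=0xca, sp=0xc4
prologue: push r5 → mem[0xc3]=0xed, sp=0xc3
body[0] add  r4, r1, #10 → r4=0xd4
body[1] add  r5, r3, r2 → r5=0x50
body[2] add  r0, r1, r0 → r0=0x20
body[3] add  r4, r5, #11 → r4=0x5b
body[4] sub  r1, r0, r1 → r1=0x56
epilogue: pop r5=0xed, sp=0xc4
epilogue: pop r1=0xca, sp=0xc5
epilogue: pop r0=0x56, sp=0xc6
r4 is caller-saved → body value

REG = 0x5b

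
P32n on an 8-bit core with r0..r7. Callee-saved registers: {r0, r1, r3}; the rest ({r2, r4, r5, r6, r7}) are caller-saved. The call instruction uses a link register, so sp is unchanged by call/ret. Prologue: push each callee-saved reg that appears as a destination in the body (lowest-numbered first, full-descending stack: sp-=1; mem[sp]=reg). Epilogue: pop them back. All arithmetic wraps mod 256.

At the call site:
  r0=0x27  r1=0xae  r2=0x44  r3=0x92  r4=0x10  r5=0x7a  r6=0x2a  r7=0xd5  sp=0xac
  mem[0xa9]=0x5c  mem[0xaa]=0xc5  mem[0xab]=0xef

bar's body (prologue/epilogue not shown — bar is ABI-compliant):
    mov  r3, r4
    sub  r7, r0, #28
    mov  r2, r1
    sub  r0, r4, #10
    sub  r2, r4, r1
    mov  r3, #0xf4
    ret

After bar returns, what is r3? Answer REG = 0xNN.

prologue: push r0 → mem[0xab]=0x27, sp=0xab
prologue: push r3 → mem[0xaa]=0x92, sp=0xaa
body[0] mov  r3, r4 → r3=0x10
body[1] sub  r7, r0, #28 → r7=0x0b
body[2] mov  r2, r1 → r2=0xae
body[3] sub  r0, r4, #10 → r0=0x06
body[4] sub  r2, r4, r1 → r2=0x62
body[5] mov  r3, #0xf4 → r3=0xf4
epilogue: pop r3=0x92, sp=0xab
epilogue: pop r0=0x27, sp=0xac
r3 is callee-saved → restored

REG = 0x92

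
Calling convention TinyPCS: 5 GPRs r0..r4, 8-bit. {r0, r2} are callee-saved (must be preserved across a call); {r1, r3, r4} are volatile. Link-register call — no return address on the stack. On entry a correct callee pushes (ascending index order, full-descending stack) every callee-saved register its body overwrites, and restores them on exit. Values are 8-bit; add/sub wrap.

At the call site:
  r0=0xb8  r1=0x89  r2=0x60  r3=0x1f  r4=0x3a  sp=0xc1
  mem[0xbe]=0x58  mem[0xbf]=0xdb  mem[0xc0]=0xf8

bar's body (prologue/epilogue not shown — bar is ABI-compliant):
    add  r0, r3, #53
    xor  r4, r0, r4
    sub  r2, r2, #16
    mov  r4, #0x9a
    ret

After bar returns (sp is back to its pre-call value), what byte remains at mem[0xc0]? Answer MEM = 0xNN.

prologue: push r0 -> mem[0xc0]=0xb8, sp=0xc0
prologue: push r2 -> mem[0xbf]=0x60, sp=0xbf
body[0] add  r0, r3, #53 -> r0=0x54
body[1] xor  r4, r0, r4 -> r4=0x6e
body[2] sub  r2, r2, #16 -> r2=0x50
body[3] mov  r4, #0x9a -> r4=0x9a
epilogue: pop r2=0x60, sp=0xc0
epilogue: pop r0=0xb8, sp=0xc1
prologue pushed ['r0', 'r2'] at ['0xc0', '0xbf']

MEM = 0xb8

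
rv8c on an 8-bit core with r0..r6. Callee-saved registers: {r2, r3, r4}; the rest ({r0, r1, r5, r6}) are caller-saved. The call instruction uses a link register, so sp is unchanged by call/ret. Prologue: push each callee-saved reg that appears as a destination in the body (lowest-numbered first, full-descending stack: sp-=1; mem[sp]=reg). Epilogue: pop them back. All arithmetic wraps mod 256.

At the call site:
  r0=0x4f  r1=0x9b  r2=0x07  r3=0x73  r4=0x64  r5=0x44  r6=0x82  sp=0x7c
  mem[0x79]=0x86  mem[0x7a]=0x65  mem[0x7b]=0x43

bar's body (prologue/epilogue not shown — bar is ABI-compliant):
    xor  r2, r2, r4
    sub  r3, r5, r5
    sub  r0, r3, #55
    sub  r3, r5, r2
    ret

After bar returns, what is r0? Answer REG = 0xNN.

REG = 0xc9

prologue: push r2 → mem[0x7b]=0x07, sp=0x7b
prologue: push r3 → mem[0x7a]=0x73, sp=0x7a
body[0] xor  r2, r2, r4 → r2=0x63
body[1] sub  r3, r5, r5 → r3=0x00
body[2] sub  r0, r3, #55 → r0=0xc9
body[3] sub  r3, r5, r2 → r3=0xe1
epilogue: pop r3=0x73, sp=0x7b
epilogue: pop r2=0x07, sp=0x7c
r0 is caller-saved → body value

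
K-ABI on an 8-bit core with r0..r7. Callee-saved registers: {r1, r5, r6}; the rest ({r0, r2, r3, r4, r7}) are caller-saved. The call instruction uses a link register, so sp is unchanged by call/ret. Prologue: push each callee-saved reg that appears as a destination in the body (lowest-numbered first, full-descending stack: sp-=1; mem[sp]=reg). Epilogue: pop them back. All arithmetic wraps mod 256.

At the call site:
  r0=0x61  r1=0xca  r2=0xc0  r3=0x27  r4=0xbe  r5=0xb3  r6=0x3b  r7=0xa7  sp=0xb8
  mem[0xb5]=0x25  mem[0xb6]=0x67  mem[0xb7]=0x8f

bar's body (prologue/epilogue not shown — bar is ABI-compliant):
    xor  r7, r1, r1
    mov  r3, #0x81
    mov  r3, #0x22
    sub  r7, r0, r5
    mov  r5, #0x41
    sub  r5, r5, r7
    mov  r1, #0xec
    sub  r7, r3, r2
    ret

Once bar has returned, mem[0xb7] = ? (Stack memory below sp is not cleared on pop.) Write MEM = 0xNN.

MEM = 0xca

prologue: push r1 -> mem[0xb7]=0xca, sp=0xb7
prologue: push r5 -> mem[0xb6]=0xb3, sp=0xb6
body[0] xor  r7, r1, r1 -> r7=0x00
body[1] mov  r3, #0x81 -> r3=0x81
body[2] mov  r3, #0x22 -> r3=0x22
body[3] sub  r7, r0, r5 -> r7=0xae
body[4] mov  r5, #0x41 -> r5=0x41
body[5] sub  r5, r5, r7 -> r5=0x93
body[6] mov  r1, #0xec -> r1=0xec
body[7] sub  r7, r3, r2 -> r7=0x62
epilogue: pop r5=0xb3, sp=0xb7
epilogue: pop r1=0xca, sp=0xb8
prologue pushed ['r1', 'r5'] at ['0xb7', '0xb6']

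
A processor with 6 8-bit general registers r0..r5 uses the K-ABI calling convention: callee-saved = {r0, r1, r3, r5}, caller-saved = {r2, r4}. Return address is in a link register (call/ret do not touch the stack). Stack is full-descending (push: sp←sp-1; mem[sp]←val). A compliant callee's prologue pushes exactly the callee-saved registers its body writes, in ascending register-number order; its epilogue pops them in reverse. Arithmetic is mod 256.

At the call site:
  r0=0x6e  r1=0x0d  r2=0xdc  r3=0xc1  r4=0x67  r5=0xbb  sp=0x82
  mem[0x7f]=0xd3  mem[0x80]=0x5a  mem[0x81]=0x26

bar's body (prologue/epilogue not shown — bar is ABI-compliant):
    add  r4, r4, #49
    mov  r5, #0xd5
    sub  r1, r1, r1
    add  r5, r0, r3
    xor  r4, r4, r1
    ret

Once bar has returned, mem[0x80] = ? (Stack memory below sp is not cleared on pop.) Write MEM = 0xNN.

MEM = 0xbb

prologue: push r1 -> mem[0x81]=0x0d, sp=0x81
prologue: push r5 -> mem[0x80]=0xbb, sp=0x80
body[0] add  r4, r4, #49 -> r4=0x98
body[1] mov  r5, #0xd5 -> r5=0xd5
body[2] sub  r1, r1, r1 -> r1=0x00
body[3] add  r5, r0, r3 -> r5=0x2f
body[4] xor  r4, r4, r1 -> r4=0x98
epilogue: pop r5=0xbb, sp=0x81
epilogue: pop r1=0x0d, sp=0x82
prologue pushed ['r1', 'r5'] at ['0x81', '0x80']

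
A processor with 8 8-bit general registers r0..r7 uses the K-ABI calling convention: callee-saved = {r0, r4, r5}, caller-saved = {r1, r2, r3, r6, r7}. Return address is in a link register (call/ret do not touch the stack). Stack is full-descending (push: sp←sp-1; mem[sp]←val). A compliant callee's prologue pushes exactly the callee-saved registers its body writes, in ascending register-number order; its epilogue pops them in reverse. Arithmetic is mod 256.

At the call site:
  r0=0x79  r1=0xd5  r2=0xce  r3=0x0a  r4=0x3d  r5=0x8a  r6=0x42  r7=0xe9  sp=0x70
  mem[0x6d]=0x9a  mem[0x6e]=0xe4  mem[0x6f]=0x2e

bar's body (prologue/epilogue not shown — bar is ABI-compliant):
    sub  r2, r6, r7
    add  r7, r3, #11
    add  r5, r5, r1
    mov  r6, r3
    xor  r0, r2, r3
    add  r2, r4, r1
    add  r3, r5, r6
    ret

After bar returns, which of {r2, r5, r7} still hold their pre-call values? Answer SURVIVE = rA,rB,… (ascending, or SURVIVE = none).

prologue: push r0 → mem[0x6f]=0x79, sp=0x6f
prologue: push r5 → mem[0x6e]=0x8a, sp=0x6e
body[0] sub  r2, r6, r7 → r2=0x59
body[1] add  r7, r3, #11 → r7=0x15
body[2] add  r5, r5, r1 → r5=0x5f
body[3] mov  r6, r3 → r6=0x0a
body[4] xor  r0, r2, r3 → r0=0x53
body[5] add  r2, r4, r1 → r2=0x12
body[6] add  r3, r5, r6 → r3=0x69
epilogue: pop r5=0x8a, sp=0x6f
epilogue: pop r0=0x79, sp=0x70
r2: caller-saved, written=True
r5: callee-saved, written=True
r7: caller-saved, written=True

SURVIVE = r5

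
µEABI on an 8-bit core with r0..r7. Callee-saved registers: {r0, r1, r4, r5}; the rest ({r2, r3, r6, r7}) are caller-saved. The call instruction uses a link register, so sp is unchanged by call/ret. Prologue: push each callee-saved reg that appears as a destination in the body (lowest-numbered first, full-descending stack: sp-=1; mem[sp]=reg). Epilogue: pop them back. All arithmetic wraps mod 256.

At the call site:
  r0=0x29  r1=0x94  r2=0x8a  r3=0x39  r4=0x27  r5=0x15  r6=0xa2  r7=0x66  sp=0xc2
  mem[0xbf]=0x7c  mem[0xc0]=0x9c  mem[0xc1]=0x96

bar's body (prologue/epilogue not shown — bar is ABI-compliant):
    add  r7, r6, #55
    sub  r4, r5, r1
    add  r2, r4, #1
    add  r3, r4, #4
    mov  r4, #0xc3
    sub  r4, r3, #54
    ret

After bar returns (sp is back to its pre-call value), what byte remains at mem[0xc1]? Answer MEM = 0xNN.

MEM = 0x27

prologue: push r4 → mem[0xc1]=0x27, sp=0xc1
body[0] add  r7, r6, #55 → r7=0xd9
body[1] sub  r4, r5, r1 → r4=0x81
body[2] add  r2, r4, #1 → r2=0x82
body[3] add  r3, r4, #4 → r3=0x85
body[4] mov  r4, #0xc3 → r4=0xc3
body[5] sub  r4, r3, #54 → r4=0x4f
epilogue: pop r4=0x27, sp=0xc2
prologue pushed ['r4'] at ['0xc1']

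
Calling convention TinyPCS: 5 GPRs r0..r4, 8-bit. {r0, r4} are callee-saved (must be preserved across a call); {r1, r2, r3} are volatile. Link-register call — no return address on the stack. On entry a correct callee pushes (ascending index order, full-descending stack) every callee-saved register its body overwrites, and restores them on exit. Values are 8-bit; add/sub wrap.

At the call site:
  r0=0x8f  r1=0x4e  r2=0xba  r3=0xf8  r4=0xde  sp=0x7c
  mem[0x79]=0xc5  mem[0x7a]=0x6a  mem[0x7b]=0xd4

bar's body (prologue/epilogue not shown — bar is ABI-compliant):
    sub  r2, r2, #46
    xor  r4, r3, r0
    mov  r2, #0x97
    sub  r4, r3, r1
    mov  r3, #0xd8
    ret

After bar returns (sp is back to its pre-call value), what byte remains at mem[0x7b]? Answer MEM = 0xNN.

MEM = 0xde

prologue: push r4 → mem[0x7b]=0xde, sp=0x7b
body[0] sub  r2, r2, #46 → r2=0x8c
body[1] xor  r4, r3, r0 → r4=0x77
body[2] mov  r2, #0x97 → r2=0x97
body[3] sub  r4, r3, r1 → r4=0xaa
body[4] mov  r3, #0xd8 → r3=0xd8
epilogue: pop r4=0xde, sp=0x7c
prologue pushed ['r4'] at ['0x7b']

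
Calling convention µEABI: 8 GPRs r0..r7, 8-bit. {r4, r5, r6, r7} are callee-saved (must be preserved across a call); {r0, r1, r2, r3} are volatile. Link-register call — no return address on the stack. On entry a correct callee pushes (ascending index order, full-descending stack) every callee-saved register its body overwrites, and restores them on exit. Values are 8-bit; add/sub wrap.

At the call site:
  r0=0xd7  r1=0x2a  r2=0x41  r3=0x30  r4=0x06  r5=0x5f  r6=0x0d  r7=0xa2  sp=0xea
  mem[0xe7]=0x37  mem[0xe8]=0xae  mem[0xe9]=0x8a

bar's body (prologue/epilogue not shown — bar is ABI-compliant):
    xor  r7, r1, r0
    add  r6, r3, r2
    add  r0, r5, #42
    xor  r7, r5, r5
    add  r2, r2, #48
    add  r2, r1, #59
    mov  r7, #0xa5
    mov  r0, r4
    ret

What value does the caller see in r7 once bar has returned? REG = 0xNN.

prologue: push r6 -> mem[0xe9]=0x0d, sp=0xe9
prologue: push r7 -> mem[0xe8]=0xa2, sp=0xe8
body[0] xor  r7, r1, r0 -> r7=0xfd
body[1] add  r6, r3, r2 -> r6=0x71
body[2] add  r0, r5, #42 -> r0=0x89
body[3] xor  r7, r5, r5 -> r7=0x00
body[4] add  r2, r2, #48 -> r2=0x71
body[5] add  r2, r1, #59 -> r2=0x65
body[6] mov  r7, #0xa5 -> r7=0xa5
body[7] mov  r0, r4 -> r0=0x06
epilogue: pop r7=0xa2, sp=0xe9
epilogue: pop r6=0x0d, sp=0xea
r7 is callee-saved -> restored

REG = 0xa2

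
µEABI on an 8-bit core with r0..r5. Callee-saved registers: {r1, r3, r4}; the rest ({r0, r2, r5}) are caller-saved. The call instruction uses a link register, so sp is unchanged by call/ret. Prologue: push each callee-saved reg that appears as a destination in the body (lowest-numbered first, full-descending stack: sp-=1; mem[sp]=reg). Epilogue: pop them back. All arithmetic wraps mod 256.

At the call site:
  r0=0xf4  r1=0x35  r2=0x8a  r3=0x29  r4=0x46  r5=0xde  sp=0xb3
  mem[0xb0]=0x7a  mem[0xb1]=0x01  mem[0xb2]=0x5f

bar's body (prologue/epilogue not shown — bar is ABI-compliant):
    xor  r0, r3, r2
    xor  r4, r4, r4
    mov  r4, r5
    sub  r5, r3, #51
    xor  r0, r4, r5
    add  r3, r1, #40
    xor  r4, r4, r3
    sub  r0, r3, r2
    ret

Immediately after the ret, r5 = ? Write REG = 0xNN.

REG = 0xf6

prologue: push r3 → mem[0xb2]=0x29, sp=0xb2
prologue: push r4 → mem[0xb1]=0x46, sp=0xb1
body[0] xor  r0, r3, r2 → r0=0xa3
body[1] xor  r4, r4, r4 → r4=0x00
body[2] mov  r4, r5 → r4=0xde
body[3] sub  r5, r3, #51 → r5=0xf6
body[4] xor  r0, r4, r5 → r0=0x28
body[5] add  r3, r1, #40 → r3=0x5d
body[6] xor  r4, r4, r3 → r4=0x83
body[7] sub  r0, r3, r2 → r0=0xd3
epilogue: pop r4=0x46, sp=0xb2
epilogue: pop r3=0x29, sp=0xb3
r5 is caller-saved → body value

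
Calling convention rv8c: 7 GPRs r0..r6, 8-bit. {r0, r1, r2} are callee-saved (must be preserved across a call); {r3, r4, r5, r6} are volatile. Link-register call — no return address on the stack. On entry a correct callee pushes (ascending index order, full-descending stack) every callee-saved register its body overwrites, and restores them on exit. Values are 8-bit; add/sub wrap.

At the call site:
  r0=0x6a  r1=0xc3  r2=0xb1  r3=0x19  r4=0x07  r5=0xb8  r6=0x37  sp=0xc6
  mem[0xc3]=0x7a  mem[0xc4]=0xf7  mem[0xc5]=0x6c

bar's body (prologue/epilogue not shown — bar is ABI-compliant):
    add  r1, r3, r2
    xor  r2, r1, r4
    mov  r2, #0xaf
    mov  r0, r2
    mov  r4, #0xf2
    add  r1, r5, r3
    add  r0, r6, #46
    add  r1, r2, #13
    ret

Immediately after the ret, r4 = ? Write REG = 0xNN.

prologue: push r0 -> mem[0xc5]=0x6a, sp=0xc5
prologue: push r1 -> mem[0xc4]=0xc3, sp=0xc4
prologue: push r2 -> mem[0xc3]=0xb1, sp=0xc3
body[0] add  r1, r3, r2 -> r1=0xca
body[1] xor  r2, r1, r4 -> r2=0xcd
body[2] mov  r2, #0xaf -> r2=0xaf
body[3] mov  r0, r2 -> r0=0xaf
body[4] mov  r4, #0xf2 -> r4=0xf2
body[5] add  r1, r5, r3 -> r1=0xd1
body[6] add  r0, r6, #46 -> r0=0x65
body[7] add  r1, r2, #13 -> r1=0xbc
epilogue: pop r2=0xb1, sp=0xc4
epilogue: pop r1=0xc3, sp=0xc5
epilogue: pop r0=0x6a, sp=0xc6
r4 is caller-saved -> body value

REG = 0xf2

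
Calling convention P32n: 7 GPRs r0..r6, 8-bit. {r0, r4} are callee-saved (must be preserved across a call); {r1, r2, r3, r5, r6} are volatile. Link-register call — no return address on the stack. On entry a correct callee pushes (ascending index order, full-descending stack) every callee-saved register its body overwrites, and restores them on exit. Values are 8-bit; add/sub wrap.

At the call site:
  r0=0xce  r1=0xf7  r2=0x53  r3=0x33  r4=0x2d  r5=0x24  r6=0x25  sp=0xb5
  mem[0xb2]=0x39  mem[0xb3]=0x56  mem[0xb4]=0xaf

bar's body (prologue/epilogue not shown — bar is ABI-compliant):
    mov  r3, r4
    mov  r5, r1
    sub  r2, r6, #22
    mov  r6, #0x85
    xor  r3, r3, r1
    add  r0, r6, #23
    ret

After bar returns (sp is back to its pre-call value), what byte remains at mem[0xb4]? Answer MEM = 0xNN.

MEM = 0xce

prologue: push r0 → mem[0xb4]=0xce, sp=0xb4
body[0] mov  r3, r4 → r3=0x2d
body[1] mov  r5, r1 → r5=0xf7
body[2] sub  r2, r6, #22 → r2=0x0f
body[3] mov  r6, #0x85 → r6=0x85
body[4] xor  r3, r3, r1 → r3=0xda
body[5] add  r0, r6, #23 → r0=0x9c
epilogue: pop r0=0xce, sp=0xb5
prologue pushed ['r0'] at ['0xb4']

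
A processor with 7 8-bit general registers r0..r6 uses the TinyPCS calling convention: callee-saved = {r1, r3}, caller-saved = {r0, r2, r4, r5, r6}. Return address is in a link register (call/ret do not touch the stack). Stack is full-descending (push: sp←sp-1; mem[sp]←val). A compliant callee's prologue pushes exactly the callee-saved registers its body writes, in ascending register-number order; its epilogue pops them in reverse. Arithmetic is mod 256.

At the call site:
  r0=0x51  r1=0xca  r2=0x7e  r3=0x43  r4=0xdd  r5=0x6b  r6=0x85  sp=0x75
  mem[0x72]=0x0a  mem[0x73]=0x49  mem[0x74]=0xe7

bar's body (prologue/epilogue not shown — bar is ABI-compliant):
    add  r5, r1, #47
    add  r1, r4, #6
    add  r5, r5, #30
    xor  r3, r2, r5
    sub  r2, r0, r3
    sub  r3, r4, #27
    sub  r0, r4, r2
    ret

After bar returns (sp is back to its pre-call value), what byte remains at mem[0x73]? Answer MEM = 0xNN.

MEM = 0x43

prologue: push r1 -> mem[0x74]=0xca, sp=0x74
prologue: push r3 -> mem[0x73]=0x43, sp=0x73
body[0] add  r5, r1, #47 -> r5=0xf9
body[1] add  r1, r4, #6 -> r1=0xe3
body[2] add  r5, r5, #30 -> r5=0x17
body[3] xor  r3, r2, r5 -> r3=0x69
body[4] sub  r2, r0, r3 -> r2=0xe8
body[5] sub  r3, r4, #27 -> r3=0xc2
body[6] sub  r0, r4, r2 -> r0=0xf5
epilogue: pop r3=0x43, sp=0x74
epilogue: pop r1=0xca, sp=0x75
prologue pushed ['r1', 'r3'] at ['0x74', '0x73']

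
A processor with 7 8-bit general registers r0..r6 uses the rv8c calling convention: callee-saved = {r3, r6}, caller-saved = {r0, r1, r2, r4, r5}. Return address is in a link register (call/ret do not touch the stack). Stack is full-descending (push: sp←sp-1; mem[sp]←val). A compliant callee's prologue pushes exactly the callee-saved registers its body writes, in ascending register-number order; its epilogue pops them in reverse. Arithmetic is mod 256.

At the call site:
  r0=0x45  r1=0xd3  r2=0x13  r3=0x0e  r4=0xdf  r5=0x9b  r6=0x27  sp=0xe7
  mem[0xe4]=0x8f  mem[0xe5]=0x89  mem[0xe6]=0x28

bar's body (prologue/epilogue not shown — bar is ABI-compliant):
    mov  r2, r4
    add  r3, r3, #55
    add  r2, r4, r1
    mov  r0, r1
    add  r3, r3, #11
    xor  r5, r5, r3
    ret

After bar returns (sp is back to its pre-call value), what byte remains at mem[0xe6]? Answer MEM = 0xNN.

prologue: push r3 -> mem[0xe6]=0x0e, sp=0xe6
body[0] mov  r2, r4 -> r2=0xdf
body[1] add  r3, r3, #55 -> r3=0x45
body[2] add  r2, r4, r1 -> r2=0xb2
body[3] mov  r0, r1 -> r0=0xd3
body[4] add  r3, r3, #11 -> r3=0x50
body[5] xor  r5, r5, r3 -> r5=0xcb
epilogue: pop r3=0x0e, sp=0xe7
prologue pushed ['r3'] at ['0xe6']

MEM = 0x0e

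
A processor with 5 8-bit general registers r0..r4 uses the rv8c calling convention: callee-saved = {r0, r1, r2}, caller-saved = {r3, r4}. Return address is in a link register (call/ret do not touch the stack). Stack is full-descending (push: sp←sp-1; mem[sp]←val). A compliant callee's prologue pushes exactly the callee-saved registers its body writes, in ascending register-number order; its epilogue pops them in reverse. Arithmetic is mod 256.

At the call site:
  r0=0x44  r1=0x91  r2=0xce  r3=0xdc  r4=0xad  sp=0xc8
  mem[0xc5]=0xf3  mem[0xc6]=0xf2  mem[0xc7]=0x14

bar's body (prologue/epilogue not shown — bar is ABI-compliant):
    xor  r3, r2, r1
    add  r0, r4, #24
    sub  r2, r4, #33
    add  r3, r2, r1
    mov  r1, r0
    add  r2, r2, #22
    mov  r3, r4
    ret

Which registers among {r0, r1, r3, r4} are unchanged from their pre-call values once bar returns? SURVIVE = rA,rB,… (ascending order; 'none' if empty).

SURVIVE = r0,r1,r4

prologue: push r0 → mem[0xc7]=0x44, sp=0xc7
prologue: push r1 → mem[0xc6]=0x91, sp=0xc6
prologue: push r2 → mem[0xc5]=0xce, sp=0xc5
body[0] xor  r3, r2, r1 → r3=0x5f
body[1] add  r0, r4, #24 → r0=0xc5
body[2] sub  r2, r4, #33 → r2=0x8c
body[3] add  r3, r2, r1 → r3=0x1d
body[4] mov  r1, r0 → r1=0xc5
body[5] add  r2, r2, #22 → r2=0xa2
body[6] mov  r3, r4 → r3=0xad
epilogue: pop r2=0xce, sp=0xc6
epilogue: pop r1=0x91, sp=0xc7
epilogue: pop r0=0x44, sp=0xc8
r0: callee-saved, written=True
r1: callee-saved, written=True
r3: caller-saved, written=True
r4: caller-saved, written=False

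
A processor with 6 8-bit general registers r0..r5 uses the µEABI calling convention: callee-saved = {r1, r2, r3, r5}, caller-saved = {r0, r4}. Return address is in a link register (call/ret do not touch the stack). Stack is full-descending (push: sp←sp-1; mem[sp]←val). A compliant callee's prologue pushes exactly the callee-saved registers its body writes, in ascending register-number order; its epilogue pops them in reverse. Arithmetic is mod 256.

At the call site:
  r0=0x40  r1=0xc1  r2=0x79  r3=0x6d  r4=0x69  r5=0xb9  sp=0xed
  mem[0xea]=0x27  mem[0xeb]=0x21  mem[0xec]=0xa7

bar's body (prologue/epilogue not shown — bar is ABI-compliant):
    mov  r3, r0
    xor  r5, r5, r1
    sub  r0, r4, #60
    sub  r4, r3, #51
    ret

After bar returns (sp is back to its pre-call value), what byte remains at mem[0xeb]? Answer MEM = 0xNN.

prologue: push r3 → mem[0xec]=0x6d, sp=0xec
prologue: push r5 → mem[0xeb]=0xb9, sp=0xeb
body[0] mov  r3, r0 → r3=0x40
body[1] xor  r5, r5, r1 → r5=0x78
body[2] sub  r0, r4, #60 → r0=0x2d
body[3] sub  r4, r3, #51 → r4=0x0d
epilogue: pop r5=0xb9, sp=0xec
epilogue: pop r3=0x6d, sp=0xed
prologue pushed ['r3', 'r5'] at ['0xec', '0xeb']

MEM = 0xb9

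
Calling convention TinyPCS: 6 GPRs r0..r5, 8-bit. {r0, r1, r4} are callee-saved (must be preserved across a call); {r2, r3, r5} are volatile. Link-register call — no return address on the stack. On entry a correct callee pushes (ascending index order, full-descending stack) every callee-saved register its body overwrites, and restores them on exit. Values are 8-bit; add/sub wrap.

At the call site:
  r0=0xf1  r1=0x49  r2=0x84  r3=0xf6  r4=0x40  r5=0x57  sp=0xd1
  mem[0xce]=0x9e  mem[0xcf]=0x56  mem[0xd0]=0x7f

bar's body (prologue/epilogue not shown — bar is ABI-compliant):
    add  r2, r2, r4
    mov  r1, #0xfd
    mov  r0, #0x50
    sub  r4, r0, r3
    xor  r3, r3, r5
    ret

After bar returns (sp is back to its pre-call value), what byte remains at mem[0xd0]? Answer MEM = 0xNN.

MEM = 0xf1

prologue: push r0 -> mem[0xd0]=0xf1, sp=0xd0
prologue: push r1 -> mem[0xcf]=0x49, sp=0xcf
prologue: push r4 -> mem[0xce]=0x40, sp=0xce
body[0] add  r2, r2, r4 -> r2=0xc4
body[1] mov  r1, #0xfd -> r1=0xfd
body[2] mov  r0, #0x50 -> r0=0x50
body[3] sub  r4, r0, r3 -> r4=0x5a
body[4] xor  r3, r3, r5 -> r3=0xa1
epilogue: pop r4=0x40, sp=0xcf
epilogue: pop r1=0x49, sp=0xd0
epilogue: pop r0=0xf1, sp=0xd1
prologue pushed ['r0', 'r1', 'r4'] at ['0xd0', '0xcf', '0xce']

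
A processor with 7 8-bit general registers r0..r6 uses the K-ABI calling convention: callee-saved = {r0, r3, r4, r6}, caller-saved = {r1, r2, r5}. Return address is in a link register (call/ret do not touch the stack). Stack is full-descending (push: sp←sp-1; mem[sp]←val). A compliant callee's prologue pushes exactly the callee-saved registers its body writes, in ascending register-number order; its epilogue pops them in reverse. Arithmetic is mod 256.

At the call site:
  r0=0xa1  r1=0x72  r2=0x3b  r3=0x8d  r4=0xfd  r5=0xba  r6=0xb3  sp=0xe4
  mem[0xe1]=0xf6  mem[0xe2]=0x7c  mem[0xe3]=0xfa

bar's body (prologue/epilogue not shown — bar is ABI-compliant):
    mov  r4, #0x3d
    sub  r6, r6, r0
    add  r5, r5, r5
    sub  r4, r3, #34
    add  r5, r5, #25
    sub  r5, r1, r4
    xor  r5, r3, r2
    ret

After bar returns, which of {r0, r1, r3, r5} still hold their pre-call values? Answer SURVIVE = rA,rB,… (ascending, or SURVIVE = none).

prologue: push r4 → mem[0xe3]=0xfd, sp=0xe3
prologue: push r6 → mem[0xe2]=0xb3, sp=0xe2
body[0] mov  r4, #0x3d → r4=0x3d
body[1] sub  r6, r6, r0 → r6=0x12
body[2] add  r5, r5, r5 → r5=0x74
body[3] sub  r4, r3, #34 → r4=0x6b
body[4] add  r5, r5, #25 → r5=0x8d
body[5] sub  r5, r1, r4 → r5=0x07
body[6] xor  r5, r3, r2 → r5=0xb6
epilogue: pop r6=0xb3, sp=0xe3
epilogue: pop r4=0xfd, sp=0xe4
r0: callee-saved, written=False
r1: caller-saved, written=False
r3: callee-saved, written=False
r5: caller-saved, written=True

SURVIVE = r0,r1,r3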